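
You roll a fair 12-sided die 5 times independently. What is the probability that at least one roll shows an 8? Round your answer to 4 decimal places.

P(no roll shows an 8) = (11/12)^5 ≈ 0.6472.
P(at least one) = 1 − 0.6472 = 0.3528.

0.3528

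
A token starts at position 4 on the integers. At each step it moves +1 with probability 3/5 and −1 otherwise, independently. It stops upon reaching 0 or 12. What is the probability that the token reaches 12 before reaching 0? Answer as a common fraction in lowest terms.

6561/8113

Let r = q/p = (2/5)/(3/5) = 2/3. The recurrence P(i) = p·P(i+1) + q·P(i−1) with P(0)=0, P(12)=1 gives P(i) = (1 − r^i)/(1 − r^12).
P(4) = (1 − (2/3)^4) / (1 − (2/3)^12) = 6561/8113.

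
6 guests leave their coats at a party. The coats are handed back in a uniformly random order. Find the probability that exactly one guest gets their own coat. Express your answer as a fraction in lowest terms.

11/30

Choose which one is fixed: C(6,1) = 6 ways.
The remaining 5 must have no fixed point: D(5) = 44.
P = 6·44/720 = 11/30.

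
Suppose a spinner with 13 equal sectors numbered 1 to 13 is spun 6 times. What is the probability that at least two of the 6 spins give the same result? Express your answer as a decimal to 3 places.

P(all 6 different) = 13/13 · 12/13 · ··· · 8/13 ≈ 0.256.
P(at least two equal) = 1 − 0.256 = 0.744.

0.744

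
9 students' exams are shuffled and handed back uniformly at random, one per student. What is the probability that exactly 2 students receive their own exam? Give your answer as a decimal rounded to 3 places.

Choose which 2 of the 9 are fixed: C(9,2) = 36 ways.
The remaining 7 must have no fixed point: D(7) = 1854.
P = 36·1854/362880 = 103/560 ≈ 0.184.

0.184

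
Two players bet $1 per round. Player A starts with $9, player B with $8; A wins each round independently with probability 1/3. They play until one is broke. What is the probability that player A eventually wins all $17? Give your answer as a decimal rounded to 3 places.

0.004

Let r = q/p = (2/3)/(1/3) = 2. The recurrence P(i) = p·P(i+1) + q·P(i−1) with P(0)=0, P(17)=1 gives P(i) = (1 − r^i)/(1 − r^17).
P(9) = (1 − (2)^9) / (1 − (2)^17) = 511/131071 ≈ 0.004.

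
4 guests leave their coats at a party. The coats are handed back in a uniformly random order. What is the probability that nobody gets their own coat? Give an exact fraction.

This is the derangement probability: permutations of 4 with no fixed point.
D(4) = 4! · (1 − 1/1! + 1/2! − ··· + (−1)^4/4!) = 9.
P = 9/24 = 3/8.

3/8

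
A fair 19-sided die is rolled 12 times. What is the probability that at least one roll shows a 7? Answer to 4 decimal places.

P(no roll shows a 7) = (18/19)^12 ≈ 0.5227.
P(at least one) = 1 − 0.5227 = 0.4773.

0.4773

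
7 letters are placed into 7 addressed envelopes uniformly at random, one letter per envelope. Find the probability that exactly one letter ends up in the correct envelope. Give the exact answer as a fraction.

53/144

Choose which one is fixed: C(7,1) = 7 ways.
The remaining 6 must have no fixed point: D(6) = 265.
P = 7·265/5040 = 53/144.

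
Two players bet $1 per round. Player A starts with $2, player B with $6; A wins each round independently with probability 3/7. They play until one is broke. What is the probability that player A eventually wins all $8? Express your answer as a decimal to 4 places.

Let r = q/p = (4/7)/(3/7) = 4/3. The recurrence P(i) = p·P(i+1) + q·P(i−1) with P(0)=0, P(8)=1 gives P(i) = (1 − r^i)/(1 − r^8).
P(2) = (1 − (4/3)^2) / (1 − (4/3)^8) = 729/8425 ≈ 0.0865.

0.0865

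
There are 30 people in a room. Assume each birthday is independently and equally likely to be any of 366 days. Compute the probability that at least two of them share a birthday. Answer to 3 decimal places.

It's easier to compute the probability that all 30 are distinct.
P(all distinct) = 366/366 · 365/366 · ··· · 337/366 ≈ 0.295.
So the probability of at least one match is 1 − 0.295 = 0.705.

0.705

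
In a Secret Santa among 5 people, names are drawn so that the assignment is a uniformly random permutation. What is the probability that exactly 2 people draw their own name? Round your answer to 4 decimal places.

Choose which 2 of the 5 are fixed: C(5,2) = 10 ways.
The remaining 3 must have no fixed point: D(3) = 2.
P = 10·2/120 = 1/6 ≈ 0.1667.

0.1667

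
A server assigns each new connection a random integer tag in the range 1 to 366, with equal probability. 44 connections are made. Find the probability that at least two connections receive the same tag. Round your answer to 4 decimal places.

It's easier to compute the probability that all 44 are distinct.
P(all distinct) = 366/366 · 365/366 · ··· · 323/366 ≈ 0.0676.
So the probability of at least one match is 1 − 0.0676 = 0.9324.

0.9324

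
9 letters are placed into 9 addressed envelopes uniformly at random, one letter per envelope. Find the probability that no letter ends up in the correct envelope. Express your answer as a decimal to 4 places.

0.3679

This is the derangement probability: permutations of 9 with no fixed point.
D(9) = 9! · (1 − 1/1! + 1/2! − ··· + (−1)^9/9!) = 133496.
P = 133496/362880 = 16687/45360 ≈ 0.3679.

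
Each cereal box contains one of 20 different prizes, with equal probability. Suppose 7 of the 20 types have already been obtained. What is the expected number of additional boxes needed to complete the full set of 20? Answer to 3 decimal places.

63.603

Starting from 7 distinct types, each trial gives a new one with probability (20−i)/20 when i types are held, so the wait for the next new type is 20/(20−i).
E = 20/13 + 20/12 + 20/11 + 20/10 + 20/9 + 20/8 + 20/7 + 20/6 + 20/5 + 20/4 + 20/3 + 20/2 + 20/1 = 1145993/18018 ≈ 63.603.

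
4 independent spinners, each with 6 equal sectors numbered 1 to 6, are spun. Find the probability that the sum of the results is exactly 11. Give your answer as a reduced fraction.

13/162

There are 6^4 = 1296 equally likely outcomes.
The number of ordered 4-tuples from {1,…,6} summing to 11 is 104.
P(sum = 11) = 104/1296 = 13/162.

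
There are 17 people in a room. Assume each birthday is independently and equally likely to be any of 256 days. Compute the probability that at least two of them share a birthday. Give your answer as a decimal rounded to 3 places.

0.419

It's easier to compute the probability that all 17 are distinct.
P(all distinct) = 256/256 · 255/256 · ··· · 240/256 ≈ 0.581.
So the probability of at least one match is 1 − 0.581 = 0.419.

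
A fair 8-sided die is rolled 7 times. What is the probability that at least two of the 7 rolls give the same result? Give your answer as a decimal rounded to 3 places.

0.981

P(all 7 different) = 8/8 · 7/8 · ··· · 2/8 ≈ 0.019.
P(at least two equal) = 1 − 0.019 = 0.981.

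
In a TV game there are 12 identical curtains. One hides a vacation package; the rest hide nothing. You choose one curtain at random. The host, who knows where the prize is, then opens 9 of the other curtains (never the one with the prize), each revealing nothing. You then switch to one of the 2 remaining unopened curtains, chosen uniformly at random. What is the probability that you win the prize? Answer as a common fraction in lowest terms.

11/24

Your original curtain holds the prize with probability 1/12, so the other 11 collectively hold it with probability 11/12.
The host can always find 9 empty curtains to open, so the reveals don't change that 11/12; it is now spread over the 2 remaining unopened curtains.
P(win by switching) = (11/12) · (1/2) = 11/24.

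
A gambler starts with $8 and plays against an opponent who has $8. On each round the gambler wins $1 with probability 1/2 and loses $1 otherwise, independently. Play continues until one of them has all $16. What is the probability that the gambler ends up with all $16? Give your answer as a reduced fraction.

1/2

With a fair step, P(i) = ½P(i−1) + ½P(i+1) with P(0)=0, P(16)=1 has the linear solution P(i) = i/16.
P(8) = 8/16 = 1/2.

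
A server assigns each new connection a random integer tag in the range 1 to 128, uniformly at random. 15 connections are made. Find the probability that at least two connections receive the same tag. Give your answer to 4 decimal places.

0.5739

It's easier to compute the probability that all 15 are distinct.
P(all distinct) = 128/128 · 127/128 · ··· · 114/128 ≈ 0.4261.
So the probability of at least one match is 1 − 0.4261 = 0.5739.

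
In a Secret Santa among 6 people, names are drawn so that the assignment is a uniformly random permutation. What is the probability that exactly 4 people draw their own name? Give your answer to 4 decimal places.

0.0208

Choose which 4 of the 6 are fixed: C(6,4) = 15 ways.
The remaining 2 must have no fixed point: D(2) = 1.
P = 15·1/720 = 1/48 ≈ 0.0208.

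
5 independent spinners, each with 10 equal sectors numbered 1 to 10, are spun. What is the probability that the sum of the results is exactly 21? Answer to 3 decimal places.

There are 10^5 = 100000 equally likely outcomes.
The number of ordered 5-tuples from {1,…,10} summing to 21 is 3795.
P(sum = 21) = 3795/100000 = 759/20000 ≈ 0.038.

0.038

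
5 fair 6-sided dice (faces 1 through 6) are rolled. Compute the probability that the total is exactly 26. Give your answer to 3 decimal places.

0.009

There are 6^5 = 7776 equally likely outcomes.
The number of ordered 5-tuples from {1,…,6} summing to 26 is 70.
P(sum = 26) = 70/7776 = 35/3888 ≈ 0.009.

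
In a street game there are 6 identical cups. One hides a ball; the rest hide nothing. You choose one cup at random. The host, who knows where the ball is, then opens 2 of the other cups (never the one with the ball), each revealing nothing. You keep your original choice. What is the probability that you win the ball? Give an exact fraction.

The host can always open 2 empty cups regardless of your choice, so the reveals give no information about your original cup.
P(win by staying) = 1/6.

1/6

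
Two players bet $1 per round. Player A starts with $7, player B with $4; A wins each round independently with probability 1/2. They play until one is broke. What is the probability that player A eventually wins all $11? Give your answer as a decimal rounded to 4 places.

0.6364

With a fair step, P(i) = ½P(i−1) + ½P(i+1) with P(0)=0, P(11)=1 has the linear solution P(i) = i/11.
P(7) = 7/11 ≈ 0.6364.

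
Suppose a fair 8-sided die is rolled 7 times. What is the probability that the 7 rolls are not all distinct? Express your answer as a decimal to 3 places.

0.981

P(all 7 different) = 8/8 · 7/8 · ··· · 2/8 ≈ 0.019.
P(at least two equal) = 1 − 0.019 = 0.981.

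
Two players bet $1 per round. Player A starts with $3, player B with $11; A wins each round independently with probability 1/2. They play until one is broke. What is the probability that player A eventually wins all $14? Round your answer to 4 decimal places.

0.2143

With a fair step, P(i) = ½P(i−1) + ½P(i+1) with P(0)=0, P(14)=1 has the linear solution P(i) = i/14.
P(3) = 3/14 ≈ 0.2143.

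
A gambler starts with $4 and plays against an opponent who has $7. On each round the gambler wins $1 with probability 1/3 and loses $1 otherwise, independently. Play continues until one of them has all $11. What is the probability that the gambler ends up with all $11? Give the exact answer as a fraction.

15/2047

Let r = q/p = (2/3)/(1/3) = 2. The recurrence P(i) = p·P(i+1) + q·P(i−1) with P(0)=0, P(11)=1 gives P(i) = (1 − r^i)/(1 − r^11).
P(4) = (1 − (2)^4) / (1 − (2)^11) = 15/2047.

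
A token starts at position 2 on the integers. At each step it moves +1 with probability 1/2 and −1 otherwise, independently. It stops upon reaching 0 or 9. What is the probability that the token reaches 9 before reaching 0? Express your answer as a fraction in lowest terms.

With a fair step, P(i) = ½P(i−1) + ½P(i+1) with P(0)=0, P(9)=1 has the linear solution P(i) = i/9.
P(2) = 2/9.

2/9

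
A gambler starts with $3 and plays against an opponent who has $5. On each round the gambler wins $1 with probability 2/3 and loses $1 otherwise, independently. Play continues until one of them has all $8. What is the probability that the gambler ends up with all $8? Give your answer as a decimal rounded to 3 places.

Let r = q/p = (1/3)/(2/3) = 1/2. The recurrence P(i) = p·P(i+1) + q·P(i−1) with P(0)=0, P(8)=1 gives P(i) = (1 − r^i)/(1 − r^8).
P(3) = (1 − (1/2)^3) / (1 − (1/2)^8) = 224/255 ≈ 0.878.

0.878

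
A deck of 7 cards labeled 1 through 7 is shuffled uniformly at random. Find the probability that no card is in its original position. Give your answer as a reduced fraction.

This is the derangement probability: permutations of 7 with no fixed point.
D(7) = 7! · (1 − 1/1! + 1/2! − ··· + (−1)^7/7!) = 1854.
P = 1854/5040 = 103/280.

103/280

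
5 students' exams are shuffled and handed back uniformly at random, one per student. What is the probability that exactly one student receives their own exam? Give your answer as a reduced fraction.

3/8

Choose which one is fixed: C(5,1) = 5 ways.
The remaining 4 must have no fixed point: D(4) = 9.
P = 5·9/120 = 3/8.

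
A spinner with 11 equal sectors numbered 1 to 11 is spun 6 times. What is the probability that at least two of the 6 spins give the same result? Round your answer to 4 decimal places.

P(all 6 different) = 11/11 · 10/11 · ··· · 6/11 ≈ 0.1878.
P(at least two equal) = 1 − 0.1878 = 0.8122.

0.8122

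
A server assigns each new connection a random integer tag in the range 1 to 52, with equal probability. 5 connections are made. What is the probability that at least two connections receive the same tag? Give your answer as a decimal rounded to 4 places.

It's easier to compute the probability that all 5 are distinct.
P(all distinct) = 52/52 · 51/52 · ··· · 48/52 ≈ 0.8203.
So the probability of at least one match is 1 − 0.8203 = 0.1797.

0.1797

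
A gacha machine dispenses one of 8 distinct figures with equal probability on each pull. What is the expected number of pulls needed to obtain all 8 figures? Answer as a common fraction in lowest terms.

761/35

After i distinct types are collected, each trial gives a new one with probability (8−i)/8, so the expected wait for the next new type is 8/(8−i).
E = 8/8 + 8/7 + 8/6 + 8/5 + 8/4 + 8/3 + 8/2 + 8/1 = 761/35.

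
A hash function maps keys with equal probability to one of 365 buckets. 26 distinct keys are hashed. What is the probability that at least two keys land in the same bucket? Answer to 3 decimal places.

0.598

It's easier to compute the probability that all 26 are distinct.
P(all distinct) = 365/365 · 364/365 · ··· · 340/365 ≈ 0.402.
So the probability of at least one match is 1 − 0.402 = 0.598.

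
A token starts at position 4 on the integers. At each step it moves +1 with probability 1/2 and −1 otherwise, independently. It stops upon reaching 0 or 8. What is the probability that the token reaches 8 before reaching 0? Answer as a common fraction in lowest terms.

With a fair step, P(i) = ½P(i−1) + ½P(i+1) with P(0)=0, P(8)=1 has the linear solution P(i) = i/8.
P(4) = 4/8 = 1/2.

1/2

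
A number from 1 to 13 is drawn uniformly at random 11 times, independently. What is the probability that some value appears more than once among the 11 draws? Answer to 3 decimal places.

P(all 11 different) = 13/13 · 12/13 · ··· · 3/13 ≈ 0.002.
P(at least two equal) = 1 − 0.002 = 0.998.

0.998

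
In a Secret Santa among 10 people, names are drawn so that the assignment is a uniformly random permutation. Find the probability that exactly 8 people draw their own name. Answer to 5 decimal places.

0.00001

Choose which 8 of the 10 are fixed: C(10,8) = 45 ways.
The remaining 2 must have no fixed point: D(2) = 1.
P = 45·1/3628800 = 1/80640 ≈ 0.00001.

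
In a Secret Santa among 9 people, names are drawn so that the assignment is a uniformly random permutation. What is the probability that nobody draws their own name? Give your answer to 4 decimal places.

This is the derangement probability: permutations of 9 with no fixed point.
D(9) = 9! · (1 − 1/1! + 1/2! − ··· + (−1)^9/9!) = 133496.
P = 133496/362880 = 16687/45360 ≈ 0.3679.

0.3679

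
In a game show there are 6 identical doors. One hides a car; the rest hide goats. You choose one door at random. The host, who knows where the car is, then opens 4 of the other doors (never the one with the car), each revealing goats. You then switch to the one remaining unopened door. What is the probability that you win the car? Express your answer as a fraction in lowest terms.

5/6

Your original door holds the car with probability 1/6, so the other 5 collectively hold it with probability 5/6.
The host can always find 4 empty doors to open, so the reveals don't change that 5/6; it is now spread over the 1 remaining unopened door.
P(win by switching) = (5/6) · (1/1) = 5/6.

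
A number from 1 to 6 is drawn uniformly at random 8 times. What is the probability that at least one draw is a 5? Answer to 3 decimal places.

P(no draw is a 5) = (5/6)^8 ≈ 0.233.
P(at least one) = 1 − 0.233 = 0.767.

0.767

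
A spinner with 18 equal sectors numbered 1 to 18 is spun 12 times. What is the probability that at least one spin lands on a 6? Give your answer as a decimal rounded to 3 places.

0.496

P(no spin lands on a 6) = (17/18)^12 ≈ 0.504.
P(at least one) = 1 − 0.504 = 0.496.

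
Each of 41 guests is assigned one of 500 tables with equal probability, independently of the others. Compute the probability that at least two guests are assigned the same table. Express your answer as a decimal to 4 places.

It's easier to compute the probability that all 41 are distinct.
P(all distinct) = 500/500 · 499/500 · ··· · 460/500 ≈ 0.1852.
So the probability of at least one match is 1 − 0.1852 = 0.8148.

0.8148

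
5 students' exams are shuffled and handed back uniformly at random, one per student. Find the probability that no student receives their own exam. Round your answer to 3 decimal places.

This is the derangement probability: permutations of 5 with no fixed point.
D(5) = 5! · (1 − 1/1! + 1/2! − ··· + (−1)^5/5!) = 44.
P = 44/120 = 11/30 ≈ 0.367.

0.367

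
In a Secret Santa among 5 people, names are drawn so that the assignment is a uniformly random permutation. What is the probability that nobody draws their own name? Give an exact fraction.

11/30

This is the derangement probability: permutations of 5 with no fixed point.
D(5) = 5! · (1 − 1/1! + 1/2! − ··· + (−1)^5/5!) = 44.
P = 44/120 = 11/30.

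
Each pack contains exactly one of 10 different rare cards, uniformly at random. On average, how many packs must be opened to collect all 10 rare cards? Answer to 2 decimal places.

29.29

After i distinct types are collected, each trial gives a new one with probability (10−i)/10, so the expected wait for the next new type is 10/(10−i).
E = 10/10 + 10/9 + 10/8 + 10/7 + 10/6 + 10/5 + 10/4 + 10/3 + 10/2 + 10/1 = 7381/252 ≈ 29.29.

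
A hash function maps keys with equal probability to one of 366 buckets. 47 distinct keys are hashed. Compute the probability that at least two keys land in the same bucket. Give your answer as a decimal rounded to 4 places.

It's easier to compute the probability that all 47 are distinct.
P(all distinct) = 366/366 · 365/366 · ··· · 320/366 ≈ 0.0456.
So the probability of at least one match is 1 − 0.0456 = 0.9544.

0.9544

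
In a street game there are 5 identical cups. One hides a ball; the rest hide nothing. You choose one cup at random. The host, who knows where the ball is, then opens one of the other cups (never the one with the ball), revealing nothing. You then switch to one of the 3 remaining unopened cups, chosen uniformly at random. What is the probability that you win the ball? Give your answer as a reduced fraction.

4/15

Your original cup holds the ball with probability 1/5, so the other 4 collectively hold it with probability 4/5.
The host can always find an empty cup to open, so this doesn't change that 4/5; it is now spread over the 3 remaining unopened cups.
P(win by switching) = (4/5) · (1/3) = 4/15.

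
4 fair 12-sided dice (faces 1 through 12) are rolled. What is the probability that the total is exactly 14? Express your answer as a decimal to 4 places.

There are 12^4 = 20736 equally likely outcomes.
The number of ordered 4-tuples from {1,…,12} summing to 14 is 286.
P(sum = 14) = 286/20736 = 143/10368 ≈ 0.0138.

0.0138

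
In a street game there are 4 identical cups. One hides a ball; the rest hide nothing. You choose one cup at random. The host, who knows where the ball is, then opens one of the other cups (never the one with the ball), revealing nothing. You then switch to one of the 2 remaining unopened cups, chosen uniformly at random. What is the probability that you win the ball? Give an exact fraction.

Your original cup holds the ball with probability 1/4, so the other 3 collectively hold it with probability 3/4.
The host can always find an empty cup to open, so this doesn't change that 3/4; it is now spread over the 2 remaining unopened cups.
P(win by switching) = (3/4) · (1/2) = 3/8.

3/8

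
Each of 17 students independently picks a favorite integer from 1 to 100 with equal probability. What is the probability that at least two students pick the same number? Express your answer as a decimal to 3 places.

0.763

It's easier to compute the probability that all 17 are distinct.
P(all distinct) = 100/100 · 99/100 · ··· · 84/100 ≈ 0.237.
So the probability of at least one match is 1 − 0.237 = 0.763.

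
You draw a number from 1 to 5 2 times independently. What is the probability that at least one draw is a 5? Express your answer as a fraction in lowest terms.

9/25

P(no draw is a 5) = (4/5)^2 = 16/25.
P(at least one) = 1 − 16/25 = 9/25.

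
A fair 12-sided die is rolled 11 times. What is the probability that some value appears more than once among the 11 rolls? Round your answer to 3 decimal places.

0.999

P(all 11 different) = 12/12 · 11/12 · ··· · 2/12 ≈ 0.001.
P(at least two equal) = 1 − 0.001 = 0.999.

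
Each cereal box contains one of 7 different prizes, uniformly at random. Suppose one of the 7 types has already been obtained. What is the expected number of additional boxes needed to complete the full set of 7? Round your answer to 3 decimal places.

Starting from 1 distinct type, each trial gives a new one with probability (7−i)/7 when i types are held, so the wait for the next new type is 7/(7−i).
E = 7/6 + 7/5 + 7/4 + 7/3 + 7/2 + 7/1 = 343/20 ≈ 17.150.

17.150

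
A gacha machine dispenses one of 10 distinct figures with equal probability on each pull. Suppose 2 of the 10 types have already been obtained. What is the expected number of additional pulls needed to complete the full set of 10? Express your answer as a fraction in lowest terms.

761/28

Starting from 2 distinct types, each trial gives a new one with probability (10−i)/10 when i types are held, so the wait for the next new type is 10/(10−i).
E = 10/8 + 10/7 + 10/6 + 10/5 + 10/4 + 10/3 + 10/2 + 10/1 = 761/28.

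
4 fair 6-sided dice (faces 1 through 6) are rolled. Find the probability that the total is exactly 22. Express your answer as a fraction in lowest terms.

5/648

There are 6^4 = 1296 equally likely outcomes.
The number of ordered 4-tuples from {1,…,6} summing to 22 is 10.
P(sum = 22) = 10/1296 = 5/648.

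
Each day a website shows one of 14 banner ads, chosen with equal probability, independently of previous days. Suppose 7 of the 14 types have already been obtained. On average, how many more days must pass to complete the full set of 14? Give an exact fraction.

363/10

Starting from 7 distinct types, each trial gives a new one with probability (14−i)/14 when i types are held, so the wait for the next new type is 14/(14−i).
E = 14/7 + 14/6 + 14/5 + 14/4 + 14/3 + 14/2 + 14/1 = 363/10.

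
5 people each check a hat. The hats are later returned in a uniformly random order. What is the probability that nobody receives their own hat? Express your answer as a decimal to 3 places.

This is the derangement probability: permutations of 5 with no fixed point.
D(5) = 5! · (1 − 1/1! + 1/2! − ··· + (−1)^5/5!) = 44.
P = 44/120 = 11/30 ≈ 0.367.

0.367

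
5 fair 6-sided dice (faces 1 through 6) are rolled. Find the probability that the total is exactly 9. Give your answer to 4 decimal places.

0.0090

There are 6^5 = 7776 equally likely outcomes.
The number of ordered 5-tuples from {1,…,6} summing to 9 is 70.
P(sum = 9) = 70/7776 = 35/3888 ≈ 0.0090.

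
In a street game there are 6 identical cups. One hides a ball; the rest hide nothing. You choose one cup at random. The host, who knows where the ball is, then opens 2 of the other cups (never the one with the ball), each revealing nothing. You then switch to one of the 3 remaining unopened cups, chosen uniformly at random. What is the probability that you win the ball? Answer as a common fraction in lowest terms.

5/18

Your original cup holds the ball with probability 1/6, so the other 5 collectively hold it with probability 5/6.
The host can always find 2 empty cups to open, so the reveals don't change that 5/6; it is now spread over the 3 remaining unopened cups.
P(win by switching) = (5/6) · (1/3) = 5/18.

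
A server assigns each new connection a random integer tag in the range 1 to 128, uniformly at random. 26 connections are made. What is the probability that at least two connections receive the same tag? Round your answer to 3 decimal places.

0.935

It's easier to compute the probability that all 26 are distinct.
P(all distinct) = 128/128 · 127/128 · ··· · 103/128 ≈ 0.065.
So the probability of at least one match is 1 − 0.065 = 0.935.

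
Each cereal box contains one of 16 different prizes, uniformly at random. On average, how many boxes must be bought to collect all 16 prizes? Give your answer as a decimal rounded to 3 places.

After i distinct types are collected, each trial gives a new one with probability (16−i)/16, so the expected wait for the next new type is 16/(16−i).
E = 16/16 + 16/15 + 16/14 + 16/13 + 16/12 + 16/11 + 16/10 + 16/9 + 16/8 + 16/7 + 16/6 + 16/5 + 16/4 + 16/3 + 16/2 + 16/1 = 2436559/45045 ≈ 54.092.

54.092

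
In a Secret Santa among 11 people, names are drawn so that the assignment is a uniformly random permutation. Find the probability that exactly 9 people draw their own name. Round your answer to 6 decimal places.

Choose which 9 of the 11 are fixed: C(11,9) = 55 ways.
The remaining 2 must have no fixed point: D(2) = 1.
P = 55·1/39916800 = 1/725760 ≈ 0.000001.

0.000001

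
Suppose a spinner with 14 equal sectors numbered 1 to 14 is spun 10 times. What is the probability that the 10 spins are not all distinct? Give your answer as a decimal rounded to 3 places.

0.987

P(all 10 different) = 14/14 · 13/14 · ··· · 5/14 ≈ 0.013.
P(at least two equal) = 1 − 0.013 = 0.987.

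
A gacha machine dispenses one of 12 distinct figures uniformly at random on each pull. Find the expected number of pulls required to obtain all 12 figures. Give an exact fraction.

After i distinct types are collected, each trial gives a new one with probability (12−i)/12, so the expected wait for the next new type is 12/(12−i).
E = 12/12 + 12/11 + 12/10 + 12/9 + 12/8 + 12/7 + 12/6 + 12/5 + 12/4 + 12/3 + 12/2 + 12/1 = 86021/2310.

86021/2310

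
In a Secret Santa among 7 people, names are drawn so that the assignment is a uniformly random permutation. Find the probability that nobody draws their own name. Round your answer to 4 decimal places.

0.3679

This is the derangement probability: permutations of 7 with no fixed point.
D(7) = 7! · (1 − 1/1! + 1/2! − ··· + (−1)^7/7!) = 1854.
P = 1854/5040 = 103/280 ≈ 0.3679.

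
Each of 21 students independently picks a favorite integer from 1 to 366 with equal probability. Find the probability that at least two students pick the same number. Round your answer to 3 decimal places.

It's easier to compute the probability that all 21 are distinct.
P(all distinct) = 366/366 · 365/366 · ··· · 346/366 ≈ 0.557.
So the probability of at least one match is 1 − 0.557 = 0.443.

0.443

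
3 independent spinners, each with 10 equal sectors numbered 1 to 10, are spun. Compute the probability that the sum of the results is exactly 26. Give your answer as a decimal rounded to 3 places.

0.015

There are 10^3 = 1000 equally likely outcomes.
The number of ordered 3-tuples from {1,…,10} summing to 26 is 15.
P(sum = 26) = 15/1000 = 3/200 ≈ 0.015.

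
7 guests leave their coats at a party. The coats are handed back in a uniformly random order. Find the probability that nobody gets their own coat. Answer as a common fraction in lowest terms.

103/280

This is the derangement probability: permutations of 7 with no fixed point.
D(7) = 7! · (1 − 1/1! + 1/2! − ··· + (−1)^7/7!) = 1854.
P = 1854/5040 = 103/280.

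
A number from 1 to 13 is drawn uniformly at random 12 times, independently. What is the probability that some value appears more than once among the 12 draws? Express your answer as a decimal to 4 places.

0.9997

P(all 12 different) = 13/13 · 12/13 · ··· · 2/13 ≈ 0.0003.
P(at least two equal) = 1 − 0.0003 = 0.9997.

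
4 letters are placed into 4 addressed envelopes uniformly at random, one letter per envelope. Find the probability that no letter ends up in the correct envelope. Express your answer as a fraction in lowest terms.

This is the derangement probability: permutations of 4 with no fixed point.
D(4) = 4! · (1 − 1/1! + 1/2! − ··· + (−1)^4/4!) = 9.
P = 9/24 = 3/8.

3/8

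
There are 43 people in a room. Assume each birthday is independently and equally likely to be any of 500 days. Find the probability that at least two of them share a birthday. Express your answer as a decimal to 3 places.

It's easier to compute the probability that all 43 are distinct.
P(all distinct) = 500/500 · 499/500 · ··· · 458/500 ≈ 0.156.
So the probability of at least one match is 1 − 0.156 = 0.844.

0.844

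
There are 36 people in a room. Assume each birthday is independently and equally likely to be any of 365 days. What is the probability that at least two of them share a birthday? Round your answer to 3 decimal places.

It's easier to compute the probability that all 36 are distinct.
P(all distinct) = 365/365 · 364/365 · ··· · 330/365 ≈ 0.168.
So the probability of at least one match is 1 − 0.168 = 0.832.

0.832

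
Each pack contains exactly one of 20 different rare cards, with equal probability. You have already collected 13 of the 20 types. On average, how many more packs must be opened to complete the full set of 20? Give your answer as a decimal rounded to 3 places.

51.857

Starting from 13 distinct types, each trial gives a new one with probability (20−i)/20 when i types are held, so the wait for the next new type is 20/(20−i).
E = 20/7 + 20/6 + 20/5 + 20/4 + 20/3 + 20/2 + 20/1 = 363/7 ≈ 51.857.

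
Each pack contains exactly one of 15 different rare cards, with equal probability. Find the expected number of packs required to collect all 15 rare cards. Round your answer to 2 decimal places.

49.77

After i distinct types are collected, each trial gives a new one with probability (15−i)/15, so the expected wait for the next new type is 15/(15−i).
E = 15/15 + 15/14 + 15/13 + 15/12 + 15/11 + 15/10 + 15/9 + 15/8 + 15/7 + 15/6 + 15/5 + 15/4 + 15/3 + 15/2 + 15/1 = 1195757/24024 ≈ 49.77.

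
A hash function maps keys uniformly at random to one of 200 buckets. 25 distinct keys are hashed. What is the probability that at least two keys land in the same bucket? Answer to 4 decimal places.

0.7910

It's easier to compute the probability that all 25 are distinct.
P(all distinct) = 200/200 · 199/200 · ··· · 176/200 ≈ 0.2090.
So the probability of at least one match is 1 − 0.2090 = 0.7910.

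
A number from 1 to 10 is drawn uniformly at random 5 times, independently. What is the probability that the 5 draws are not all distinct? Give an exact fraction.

P(all 5 different) = 10/10 · 9/10 · ··· · 6/10 = 189/625.
P(at least two equal) = 1 − 189/625 = 436/625.

436/625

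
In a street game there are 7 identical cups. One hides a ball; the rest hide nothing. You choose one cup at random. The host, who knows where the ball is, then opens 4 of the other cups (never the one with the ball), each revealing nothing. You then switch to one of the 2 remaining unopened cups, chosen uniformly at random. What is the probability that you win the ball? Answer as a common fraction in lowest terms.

3/7

Your original cup holds the ball with probability 1/7, so the other 6 collectively hold it with probability 6/7.
The host can always find 4 empty cups to open, so the reveals don't change that 6/7; it is now spread over the 2 remaining unopened cups.
P(win by switching) = (6/7) · (1/2) = 3/7.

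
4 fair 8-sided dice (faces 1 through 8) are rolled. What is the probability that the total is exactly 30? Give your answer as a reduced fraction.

5/2048

There are 8^4 = 4096 equally likely outcomes.
The number of ordered 4-tuples from {1,…,8} summing to 30 is 10.
P(sum = 30) = 10/4096 = 5/2048.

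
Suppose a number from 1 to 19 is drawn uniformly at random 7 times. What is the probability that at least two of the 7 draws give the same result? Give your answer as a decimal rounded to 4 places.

0.7159

P(all 7 different) = 19/19 · 18/19 · ··· · 13/19 ≈ 0.2841.
P(at least two equal) = 1 − 0.2841 = 0.7159.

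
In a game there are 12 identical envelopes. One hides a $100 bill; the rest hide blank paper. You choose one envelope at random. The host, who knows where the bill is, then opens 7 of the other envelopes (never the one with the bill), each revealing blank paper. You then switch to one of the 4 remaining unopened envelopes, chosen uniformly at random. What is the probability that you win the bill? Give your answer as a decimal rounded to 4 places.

Your original envelope holds the bill with probability 1/12, so the other 11 collectively hold it with probability 11/12.
The host can always find 7 empty envelopes to open, so the reveals don't change that 11/12; it is now spread over the 4 remaining unopened envelopes.
P(win by switching) = (11/12) · (1/4) = 11/48 ≈ 0.2292.

0.2292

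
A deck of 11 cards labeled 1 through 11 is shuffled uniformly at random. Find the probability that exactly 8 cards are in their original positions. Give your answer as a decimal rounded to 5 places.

Choose which 8 of the 11 are fixed: C(11,8) = 165 ways.
The remaining 3 must have no fixed point: D(3) = 2.
P = 165·2/39916800 = 1/120960 ≈ 0.00001.

0.00001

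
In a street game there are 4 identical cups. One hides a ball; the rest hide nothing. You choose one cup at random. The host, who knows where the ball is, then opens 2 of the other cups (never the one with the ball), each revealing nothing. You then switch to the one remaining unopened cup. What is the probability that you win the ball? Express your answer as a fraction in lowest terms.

3/4

Your original cup holds the ball with probability 1/4, so the other 3 collectively hold it with probability 3/4.
The host can always find 2 empty cups to open, so the reveals don't change that 3/4; it is now spread over the 1 remaining unopened cup.
P(win by switching) = (3/4) · (1/1) = 3/4.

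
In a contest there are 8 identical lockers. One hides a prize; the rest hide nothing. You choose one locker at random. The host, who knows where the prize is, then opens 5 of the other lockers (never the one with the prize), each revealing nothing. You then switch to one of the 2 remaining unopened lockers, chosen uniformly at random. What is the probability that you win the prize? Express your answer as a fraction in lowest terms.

Your original locker holds the prize with probability 1/8, so the other 7 collectively hold it with probability 7/8.
The host can always find 5 empty lockers to open, so the reveals don't change that 7/8; it is now spread over the 2 remaining unopened lockers.
P(win by switching) = (7/8) · (1/2) = 7/16.

7/16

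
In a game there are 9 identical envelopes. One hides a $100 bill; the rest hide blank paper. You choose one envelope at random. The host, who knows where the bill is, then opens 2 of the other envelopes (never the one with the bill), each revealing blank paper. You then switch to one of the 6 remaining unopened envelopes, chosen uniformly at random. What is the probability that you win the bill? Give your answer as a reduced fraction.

4/27

Your original envelope holds the bill with probability 1/9, so the other 8 collectively hold it with probability 8/9.
The host can always find 2 empty envelopes to open, so the reveals don't change that 8/9; it is now spread over the 6 remaining unopened envelopes.
P(win by switching) = (8/9) · (1/6) = 4/27.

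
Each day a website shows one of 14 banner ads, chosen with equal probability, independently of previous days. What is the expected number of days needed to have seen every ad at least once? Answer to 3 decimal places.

45.522

After i distinct types are collected, each trial gives a new one with probability (14−i)/14, so the expected wait for the next new type is 14/(14−i).
E = 14/14 + 14/13 + 14/12 + 14/11 + 14/10 + 14/9 + 14/8 + 14/7 + 14/6 + 14/5 + 14/4 + 14/3 + 14/2 + 14/1 = 1171733/25740 ≈ 45.522.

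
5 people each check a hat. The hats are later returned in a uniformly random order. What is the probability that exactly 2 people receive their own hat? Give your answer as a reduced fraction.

1/6

Choose which 2 of the 5 are fixed: C(5,2) = 10 ways.
The remaining 3 must have no fixed point: D(3) = 2.
P = 10·2/120 = 1/6.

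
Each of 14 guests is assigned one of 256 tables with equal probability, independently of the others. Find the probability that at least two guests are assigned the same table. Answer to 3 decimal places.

0.304

It's easier to compute the probability that all 14 are distinct.
P(all distinct) = 256/256 · 255/256 · ··· · 243/256 ≈ 0.696.
So the probability of at least one match is 1 − 0.696 = 0.304.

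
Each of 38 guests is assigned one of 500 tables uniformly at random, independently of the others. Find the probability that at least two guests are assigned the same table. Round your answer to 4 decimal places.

0.7637

It's easier to compute the probability that all 38 are distinct.
P(all distinct) = 500/500 · 499/500 · ··· · 463/500 ≈ 0.2363.
So the probability of at least one match is 1 − 0.2363 = 0.7637.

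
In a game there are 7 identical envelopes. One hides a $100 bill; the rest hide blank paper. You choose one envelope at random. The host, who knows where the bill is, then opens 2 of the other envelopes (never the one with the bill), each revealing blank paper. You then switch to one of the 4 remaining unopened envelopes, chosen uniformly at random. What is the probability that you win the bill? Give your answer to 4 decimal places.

Your original envelope holds the bill with probability 1/7, so the other 6 collectively hold it with probability 6/7.
The host can always find 2 empty envelopes to open, so the reveals don't change that 6/7; it is now spread over the 4 remaining unopened envelopes.
P(win by switching) = (6/7) · (1/4) = 3/14 ≈ 0.2143.

0.2143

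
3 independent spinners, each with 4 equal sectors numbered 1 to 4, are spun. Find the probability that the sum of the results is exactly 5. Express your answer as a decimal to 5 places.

There are 4^3 = 64 equally likely outcomes.
The number of ordered 3-tuples from {1,…,4} summing to 5 is 6.
P(sum = 5) = 6/64 = 3/32 ≈ 0.09375.

0.09375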